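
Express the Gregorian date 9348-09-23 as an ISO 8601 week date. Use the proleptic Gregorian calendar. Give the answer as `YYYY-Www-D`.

9348-W39-1

The weekday is Monday (ISO weekday 1).
That Monday belongs to ISO week 39 of ISO year 9348.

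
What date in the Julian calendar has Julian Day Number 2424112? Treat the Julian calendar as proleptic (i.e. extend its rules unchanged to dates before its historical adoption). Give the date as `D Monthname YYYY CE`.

The Gregorian equivalent of JDN 2424112 is 22 November 1924.
In the Julian calendar that day is 9 November 1924 CE.

9 November 1924 CE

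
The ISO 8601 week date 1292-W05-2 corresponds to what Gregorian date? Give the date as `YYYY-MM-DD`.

1292-01-29

ISO week 1 of 1292 is the week containing the first Thursday of 1292.
Week 5, day 2 (Tuesday) lands on 1292-01-29.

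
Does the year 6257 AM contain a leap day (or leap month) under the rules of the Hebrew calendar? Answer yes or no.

Hebrew year 6257 is year 6 of its 19-year Metonic cycle; leap years are at positions 3, 6, 8, 11, 14, 17, 19, so it is a leap year (13 months).

yes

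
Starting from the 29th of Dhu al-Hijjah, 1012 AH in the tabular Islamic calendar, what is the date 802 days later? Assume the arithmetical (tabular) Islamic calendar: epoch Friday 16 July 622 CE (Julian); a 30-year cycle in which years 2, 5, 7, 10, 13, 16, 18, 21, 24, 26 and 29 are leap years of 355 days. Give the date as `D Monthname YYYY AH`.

Counting 802 days forward from JDN 2307058 reaches JDN 2307860, which is 4 Rabi' al-Thani 1015 AH.

4 Rabi' al-Thani 1015 AH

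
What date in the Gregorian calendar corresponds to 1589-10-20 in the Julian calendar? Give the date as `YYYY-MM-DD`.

1589-10-30

The Julian–Gregorian offset here is 10 days (Julian trailing).
20 October 1589 Julian + 10 days → 30 October 1589 Gregorian.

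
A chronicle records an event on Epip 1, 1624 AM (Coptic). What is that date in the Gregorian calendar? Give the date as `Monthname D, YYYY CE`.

Julian Day Number of the source date = 2418131.
Converting JDN 2418131 to the Gregorian calendar gives 8 July 1908 CE.

July 8, 1908 CE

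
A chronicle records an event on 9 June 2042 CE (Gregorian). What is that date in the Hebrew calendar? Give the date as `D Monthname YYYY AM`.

21 Sivan 5802 AM

Both dates share Julian Day Number 2467045; in the Hebrew calendar that is 21 Sivan 5802 AM.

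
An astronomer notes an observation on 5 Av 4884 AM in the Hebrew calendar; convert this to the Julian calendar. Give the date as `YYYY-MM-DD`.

Both dates share Julian Day Number 2131798; in the Julian calendar that is 18 July 1124 CE.

1124-07-18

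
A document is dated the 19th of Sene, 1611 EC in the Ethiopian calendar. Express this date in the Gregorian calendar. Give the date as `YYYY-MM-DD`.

Both dates share Julian Day Number 2312561; in the Gregorian calendar that is 23 June 1619 CE.

1619-06-23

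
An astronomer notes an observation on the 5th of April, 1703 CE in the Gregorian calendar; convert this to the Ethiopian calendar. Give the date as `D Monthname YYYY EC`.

Both dates share Julian Day Number 2343162; in the Ethiopian calendar that is 29 Megabit 1695 EC.

29 Megabit 1695 EC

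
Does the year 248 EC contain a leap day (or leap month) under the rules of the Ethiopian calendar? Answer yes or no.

no

248 mod 4 = 0; in the Ethiopian calendar a year is leap when year mod 4 = 3, so it is a common year.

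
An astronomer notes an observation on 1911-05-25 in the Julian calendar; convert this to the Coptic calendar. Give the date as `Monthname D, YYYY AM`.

Pashons 30, 1627 AM

Both dates share Julian Day Number 2419195; in the Coptic calendar that is 30 Pashons 1627 AM.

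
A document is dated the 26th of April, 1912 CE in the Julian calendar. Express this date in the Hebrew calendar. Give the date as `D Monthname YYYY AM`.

22 Iyar 5672 AM

Both dates share Julian Day Number 2419532; in the Hebrew calendar that is 22 Iyar 5672 AM.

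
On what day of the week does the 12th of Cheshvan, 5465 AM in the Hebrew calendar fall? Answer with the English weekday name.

Sunday

In the Gregorian calendar this is 9 November 1704 (JDN 2343746).
2343746 ≡ 6 (mod 7); counting from Monday = 0 gives Sunday.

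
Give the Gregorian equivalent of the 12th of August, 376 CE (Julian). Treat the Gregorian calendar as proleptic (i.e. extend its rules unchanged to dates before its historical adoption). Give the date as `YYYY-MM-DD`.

For dates in this range the Gregorian date is 1 day ahead of the Julian.
12 August 376 Julian + 1 day → 13 August 376 Gregorian.

0376-08-13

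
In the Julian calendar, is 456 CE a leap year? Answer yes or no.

456 mod 4 = 0, so it is a leap year in the Julian calendar.

yes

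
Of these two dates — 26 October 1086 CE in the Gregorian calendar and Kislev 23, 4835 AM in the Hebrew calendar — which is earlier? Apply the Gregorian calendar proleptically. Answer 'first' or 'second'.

second

The two dates have Julian Day Numbers 2118012 and 2113685 respectively.
Since 2113685 < 2118012, the second date comes first.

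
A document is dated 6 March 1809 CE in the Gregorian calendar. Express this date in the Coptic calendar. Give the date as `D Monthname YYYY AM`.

28 Meshir 1525 AM

Both dates share Julian Day Number 2381848; in the Coptic calendar that is 28 Meshir 1525 AM.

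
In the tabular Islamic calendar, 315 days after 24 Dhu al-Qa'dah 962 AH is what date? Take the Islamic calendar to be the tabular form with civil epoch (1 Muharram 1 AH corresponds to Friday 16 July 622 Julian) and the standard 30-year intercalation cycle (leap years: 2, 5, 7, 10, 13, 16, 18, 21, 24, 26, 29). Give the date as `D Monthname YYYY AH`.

13 Shawwal 963 AH

JDN of 24 Dhu al-Qa'dah 962 AH = 2289304.
2289304 + 315 = 2289619.
JDN 2289619 in the tabular Islamic calendar is 13 Shawwal 963 AH.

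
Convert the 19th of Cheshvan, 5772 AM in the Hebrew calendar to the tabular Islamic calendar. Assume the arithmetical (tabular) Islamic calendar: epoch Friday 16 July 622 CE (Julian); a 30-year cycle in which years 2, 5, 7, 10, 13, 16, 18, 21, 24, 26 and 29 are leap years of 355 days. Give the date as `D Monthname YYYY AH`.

19 Dhu al-Hijjah 1432 AH

Julian Day Number of the source date = 2455882.
Converting JDN 2455882 to the tabular Islamic calendar gives 19 Dhu al-Hijjah 1432 AH.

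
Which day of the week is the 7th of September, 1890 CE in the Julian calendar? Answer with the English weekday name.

Friday

In the Gregorian calendar this is 19 September 1890 (JDN 2411630).
2411630 ≡ 4 (mod 7); counting from Monday = 0 gives Friday.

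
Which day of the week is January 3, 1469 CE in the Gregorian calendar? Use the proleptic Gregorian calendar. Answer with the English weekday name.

Sunday

2257604 ≡ 6 (mod 7); counting from Monday = 0 gives Sunday.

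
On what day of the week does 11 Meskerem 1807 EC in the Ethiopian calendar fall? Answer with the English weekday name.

Tuesday

Equivalently 20 September 1814 Gregorian, JDN 2383872.
2383872 ≡ 1 (mod 7); counting from Monday = 0 gives Tuesday.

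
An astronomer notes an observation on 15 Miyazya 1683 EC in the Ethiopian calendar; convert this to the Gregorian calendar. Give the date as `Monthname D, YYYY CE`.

April 20, 1691 CE

Both dates share Julian Day Number 2338795; in the Gregorian calendar that is 20 April 1691 CE.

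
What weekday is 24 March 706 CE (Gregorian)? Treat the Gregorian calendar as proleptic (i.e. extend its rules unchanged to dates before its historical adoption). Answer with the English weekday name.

Since JDN mod 7 = 5 (0 = Monday), the day is Saturday.

Saturday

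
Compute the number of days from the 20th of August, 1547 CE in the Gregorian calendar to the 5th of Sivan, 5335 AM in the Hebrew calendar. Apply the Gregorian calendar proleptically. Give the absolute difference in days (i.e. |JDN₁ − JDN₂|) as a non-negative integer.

10139

JDN of the first date = 2286321.
JDN of the second date = 2296460.
|2296460 − 2286321| = 10139.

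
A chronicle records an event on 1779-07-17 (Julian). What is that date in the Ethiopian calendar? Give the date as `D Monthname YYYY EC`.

Both dates share Julian Day Number 2371035; in the Ethiopian calendar that is 23 Hamle 1771 EC.

23 Hamle 1771 EC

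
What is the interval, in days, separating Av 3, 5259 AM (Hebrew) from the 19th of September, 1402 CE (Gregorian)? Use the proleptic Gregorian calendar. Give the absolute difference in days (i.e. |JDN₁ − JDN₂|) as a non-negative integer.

First date → JDN 2268758; second date → JDN 2233391.
The interval is |2268758 − 2233391| = 35367 days.

35367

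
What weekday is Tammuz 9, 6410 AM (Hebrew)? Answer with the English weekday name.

Equivalently 1 July 2650 Gregorian, JDN 2689134.
2689134 ≡ 0 (mod 7); counting from Monday = 0 gives Monday.

Monday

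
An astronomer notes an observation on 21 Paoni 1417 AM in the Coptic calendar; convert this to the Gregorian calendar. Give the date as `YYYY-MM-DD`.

1701-06-26

Both dates share Julian Day Number 2342514; in the Gregorian calendar that is 26 June 1701 CE.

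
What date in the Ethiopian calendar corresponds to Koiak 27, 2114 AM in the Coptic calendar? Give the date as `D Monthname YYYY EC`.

27 Tahsas 2390 EC

Julian Day Number of the source date = 2596919.
Converting JDN 2596919 to the Ethiopian calendar gives 27 Tahsas 2390 EC.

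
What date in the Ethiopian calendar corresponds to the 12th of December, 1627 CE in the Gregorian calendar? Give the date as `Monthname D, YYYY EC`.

Tahsas 5, 1620 EC

Julian Day Number of the source date = 2315655.
Converting JDN 2315655 to the Ethiopian calendar gives 5 Tahsas 1620 EC.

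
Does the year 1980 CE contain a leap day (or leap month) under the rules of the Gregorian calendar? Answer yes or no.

yes

1980 is divisible by 4 and not by 100, so it is a leap year.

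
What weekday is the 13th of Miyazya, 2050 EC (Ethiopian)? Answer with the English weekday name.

Equivalently 21 April 2058 Gregorian, JDN 2472840.
Since JDN mod 7 = 6 (0 = Monday), the day is Sunday.

Sunday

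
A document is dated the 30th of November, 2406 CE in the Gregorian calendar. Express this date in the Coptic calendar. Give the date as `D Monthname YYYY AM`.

18 Hathor 2123 AM

Both dates share Julian Day Number 2600167; in the Coptic calendar that is 18 Hathor 2123 AM.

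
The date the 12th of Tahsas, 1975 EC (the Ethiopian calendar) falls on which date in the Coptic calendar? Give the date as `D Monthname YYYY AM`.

Both dates share Julian Day Number 2445325; in the Coptic calendar that is 12 Koiak 1699 AM.

12 Koiak 1699 AM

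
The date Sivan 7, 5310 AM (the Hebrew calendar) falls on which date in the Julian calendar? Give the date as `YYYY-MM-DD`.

1550-05-22

Julian Day Number of the source date = 2287337.
Converting JDN 2287337 to the Julian calendar gives 22 May 1550 CE.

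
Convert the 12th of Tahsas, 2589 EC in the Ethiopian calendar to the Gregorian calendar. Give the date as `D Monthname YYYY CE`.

25 December 2596 CE

Both dates share Julian Day Number 2669589; in the Gregorian calendar that is 25 December 2596 CE.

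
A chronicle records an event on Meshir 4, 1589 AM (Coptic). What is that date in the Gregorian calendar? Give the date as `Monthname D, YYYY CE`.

February 10, 1873 CE

Both dates share Julian Day Number 2405200; in the Gregorian calendar that is 10 February 1873 CE.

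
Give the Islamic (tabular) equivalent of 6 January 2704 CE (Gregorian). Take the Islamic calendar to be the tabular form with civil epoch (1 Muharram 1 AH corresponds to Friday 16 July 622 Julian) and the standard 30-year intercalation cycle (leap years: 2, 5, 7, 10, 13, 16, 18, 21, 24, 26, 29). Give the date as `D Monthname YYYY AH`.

7 Jumada al-Awwal 2146 AH

Julian Day Number of the source date = 2708680.
Converting JDN 2708680 to the tabular Islamic calendar gives 7 Jumada al-Awwal 2146 AH.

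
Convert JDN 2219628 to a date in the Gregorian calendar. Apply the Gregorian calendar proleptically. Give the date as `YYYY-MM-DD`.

JDN 2451545 is 1 Jan 2000; 2219628 is −231917 days from there.

1365-01-12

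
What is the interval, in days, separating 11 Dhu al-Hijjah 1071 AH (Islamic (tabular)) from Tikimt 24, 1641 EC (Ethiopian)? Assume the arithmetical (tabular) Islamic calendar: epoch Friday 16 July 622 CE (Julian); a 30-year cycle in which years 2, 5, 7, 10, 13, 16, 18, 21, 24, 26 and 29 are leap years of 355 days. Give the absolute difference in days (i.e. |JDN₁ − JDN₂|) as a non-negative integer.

4663

JDN of the first date = 2327947.
JDN of the second date = 2323284.
|2323284 − 2327947| = 4663.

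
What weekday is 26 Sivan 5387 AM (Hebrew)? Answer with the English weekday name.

Equivalently 10 June 1627 Gregorian, JDN 2315470.
JDN 2315470 mod 7 = 3, and JDN 0 was a Monday, so this is a Thursday.

Thursday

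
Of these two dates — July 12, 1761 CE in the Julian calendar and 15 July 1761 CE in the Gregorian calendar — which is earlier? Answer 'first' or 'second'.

Converting both to JDN: 2364456 vs 2364448; the smaller is the second.

second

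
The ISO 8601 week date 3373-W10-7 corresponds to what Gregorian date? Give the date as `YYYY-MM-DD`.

ISO week 1 of 3373 is the week containing the first Thursday of 3373.
Week 10, day 7 (Sunday) lands on 3373-03-14.

3373-03-14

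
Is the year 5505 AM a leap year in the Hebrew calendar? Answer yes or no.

yes

Hebrew year 5505 is year 14 of its 19-year Metonic cycle; leap years are at positions 3, 6, 8, 11, 14, 17, 19, so it is a leap year (13 months).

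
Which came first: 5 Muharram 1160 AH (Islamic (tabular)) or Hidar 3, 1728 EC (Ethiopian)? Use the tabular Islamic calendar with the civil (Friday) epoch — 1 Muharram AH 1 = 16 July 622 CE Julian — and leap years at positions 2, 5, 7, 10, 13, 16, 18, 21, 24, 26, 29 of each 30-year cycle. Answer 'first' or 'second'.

second

First date → JDN 2359155; second date → JDN 2355070.
JDN 2355070 < JDN 2359155, so the second date is earlier.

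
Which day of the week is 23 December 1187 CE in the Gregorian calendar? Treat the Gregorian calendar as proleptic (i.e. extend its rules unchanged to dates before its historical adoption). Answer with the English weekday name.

Wednesday

Since JDN mod 7 = 2 (0 = Monday), the day is Wednesday.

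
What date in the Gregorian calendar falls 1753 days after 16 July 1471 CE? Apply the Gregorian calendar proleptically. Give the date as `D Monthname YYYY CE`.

3 May 1476 CE

Counting 1753 days forward from JDN 2258528 reaches JDN 2260281, which is 3 May 1476 CE.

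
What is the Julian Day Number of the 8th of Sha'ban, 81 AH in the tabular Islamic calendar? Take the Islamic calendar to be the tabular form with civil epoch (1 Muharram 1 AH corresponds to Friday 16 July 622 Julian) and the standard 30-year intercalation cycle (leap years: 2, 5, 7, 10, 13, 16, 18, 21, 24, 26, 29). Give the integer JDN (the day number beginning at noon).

1977003

Equivalently 1 October 700 (proleptic Gregorian).
JDN 2299161 is 15 October 1582 CE (Gregorian); the target day is −322158 days from there, so JDN = 1977003.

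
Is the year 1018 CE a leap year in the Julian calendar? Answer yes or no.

1018 mod 4 = 2, so it is a common year in the Julian calendar.

no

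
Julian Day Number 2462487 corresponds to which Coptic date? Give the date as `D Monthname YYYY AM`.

The Gregorian equivalent of JDN 2462487 is 16 December 2029.
In the Coptic calendar that day is 7 Koiak 1746 AM.

7 Koiak 1746 AM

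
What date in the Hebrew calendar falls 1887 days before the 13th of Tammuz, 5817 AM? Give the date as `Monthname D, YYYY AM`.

Iyar 16, 5812 AM

The starting date is JDN 2472560; 2472560 − 1887 = 2470673.
JDN 2470673 corresponds to Iyar 16, 5812 AM.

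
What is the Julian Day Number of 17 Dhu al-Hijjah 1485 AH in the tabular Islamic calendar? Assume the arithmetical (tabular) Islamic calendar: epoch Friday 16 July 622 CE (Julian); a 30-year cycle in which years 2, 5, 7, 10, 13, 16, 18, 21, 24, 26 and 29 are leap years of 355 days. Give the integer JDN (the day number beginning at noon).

In the Gregorian calendar the same day is 16 April 2063.
JDN 2400001 is 17 November 1858 CE (Gregorian), MJD 0; the target day is +74660 days from there, so JDN = 2474661.

2474661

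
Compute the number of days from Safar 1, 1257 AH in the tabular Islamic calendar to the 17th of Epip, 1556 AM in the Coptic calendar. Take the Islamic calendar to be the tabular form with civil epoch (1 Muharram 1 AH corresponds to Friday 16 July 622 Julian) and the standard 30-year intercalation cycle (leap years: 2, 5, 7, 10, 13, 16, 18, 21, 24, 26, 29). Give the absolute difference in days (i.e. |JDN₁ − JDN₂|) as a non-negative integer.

First date → JDN 2393555; second date → JDN 2393310.
The interval is |2393555 − 2393310| = 245 days.

245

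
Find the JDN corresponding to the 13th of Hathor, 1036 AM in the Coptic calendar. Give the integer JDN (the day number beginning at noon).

2203136

Equivalently 18 November 1319 (proleptic Gregorian).
JDN 2400001 is 17 November 1858 CE (Gregorian), MJD 0; the target day is −196865 days from there, so JDN = 2203136.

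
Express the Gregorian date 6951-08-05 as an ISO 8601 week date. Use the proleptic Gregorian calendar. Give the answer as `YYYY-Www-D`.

6951-W31-4

The weekday is Thursday (ISO weekday 4).
That Thursday belongs to ISO week 31 of ISO year 6951.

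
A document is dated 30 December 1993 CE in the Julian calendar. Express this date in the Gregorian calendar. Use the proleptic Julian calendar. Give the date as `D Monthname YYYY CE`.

For dates in this range the Gregorian date is 13 days ahead of the Julian.
30 December 1993 Julian + 13 days → 12 January 1994 Gregorian.

12 January 1994 CE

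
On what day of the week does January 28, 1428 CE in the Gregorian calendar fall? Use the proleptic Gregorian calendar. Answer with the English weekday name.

JDN 2242653 mod 7 = 0, and JDN 0 was a Monday, so this is a Monday.

Monday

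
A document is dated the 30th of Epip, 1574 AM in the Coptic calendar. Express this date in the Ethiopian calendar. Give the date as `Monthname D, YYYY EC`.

Hamle 30, 1850 EC

Both dates share Julian Day Number 2399897; in the Ethiopian calendar that is 30 Hamle 1850 EC.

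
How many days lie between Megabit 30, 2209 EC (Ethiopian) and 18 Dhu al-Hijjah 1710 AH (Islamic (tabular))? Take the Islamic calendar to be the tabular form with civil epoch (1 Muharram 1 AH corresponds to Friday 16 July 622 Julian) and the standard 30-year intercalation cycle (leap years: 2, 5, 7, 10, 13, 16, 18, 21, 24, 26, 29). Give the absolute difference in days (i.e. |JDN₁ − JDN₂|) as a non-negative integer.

First date → JDN 2530902; second date → JDN 2554395.
The interval is |2530902 − 2554395| = 23493 days.

23493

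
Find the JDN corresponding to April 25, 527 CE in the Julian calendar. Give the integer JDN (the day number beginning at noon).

1913659

In the proleptic Gregorian calendar the same day is 27 April 527.
JDN 2299161 is 15 October 1582 CE (Gregorian); the target day is −385502 days from there, so JDN = 1913659.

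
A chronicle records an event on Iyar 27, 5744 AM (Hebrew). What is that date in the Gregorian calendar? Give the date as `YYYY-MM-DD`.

Julian Day Number of the source date = 2445850.
Converting JDN 2445850 to the Gregorian calendar gives 29 May 1984 CE.

1984-05-29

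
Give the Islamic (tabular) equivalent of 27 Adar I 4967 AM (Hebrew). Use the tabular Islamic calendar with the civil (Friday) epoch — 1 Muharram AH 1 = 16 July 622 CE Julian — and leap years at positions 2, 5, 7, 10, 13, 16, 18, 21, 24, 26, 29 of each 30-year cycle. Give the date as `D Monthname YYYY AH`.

26 Rajab 603 AH

Julian Day Number of the source date = 2161971.
Converting JDN 2161971 to the tabular Islamic calendar gives 26 Rajab 603 AH.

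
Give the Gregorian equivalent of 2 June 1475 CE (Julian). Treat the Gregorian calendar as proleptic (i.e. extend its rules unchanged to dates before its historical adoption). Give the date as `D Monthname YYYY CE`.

11 June 1475 CE

For dates in this range the Gregorian date is 9 days ahead of the Julian.
2 June 1475 Julian + 9 days → 11 June 1475 Gregorian.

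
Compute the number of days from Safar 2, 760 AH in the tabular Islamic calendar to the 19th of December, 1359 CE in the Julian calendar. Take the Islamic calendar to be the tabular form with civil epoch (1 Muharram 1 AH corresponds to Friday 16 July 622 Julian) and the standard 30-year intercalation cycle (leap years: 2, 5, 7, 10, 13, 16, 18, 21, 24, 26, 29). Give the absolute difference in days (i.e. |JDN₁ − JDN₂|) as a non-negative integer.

350

First date → JDN 2217435; second date → JDN 2217785.
The interval is |2217435 − 2217785| = 350 days.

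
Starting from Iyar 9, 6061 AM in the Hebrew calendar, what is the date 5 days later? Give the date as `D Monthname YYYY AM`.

The starting date is JDN 2561621; 2561621 + 5 = 2561626.
JDN 2561626 corresponds to 14 Iyar 6061 AM.

14 Iyar 6061 AM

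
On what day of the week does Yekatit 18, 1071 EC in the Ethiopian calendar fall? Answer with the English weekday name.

Tuesday

Equivalently 18 February 1079 Gregorian, JDN 2115205.
Since JDN mod 7 = 1 (0 = Monday), the day is Tuesday.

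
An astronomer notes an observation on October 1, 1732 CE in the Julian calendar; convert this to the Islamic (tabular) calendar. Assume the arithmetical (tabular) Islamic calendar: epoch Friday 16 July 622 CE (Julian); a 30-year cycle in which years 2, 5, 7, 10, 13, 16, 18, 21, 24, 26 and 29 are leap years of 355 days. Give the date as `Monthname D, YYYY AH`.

The source date corresponds to 12 October 1732 in the Gregorian calendar (JDN 2353945).
That day falls on 22 Rabi' al-Thani 1145 AH in the tabular Islamic calendar.

Rabi' al-Thani 22, 1145 AH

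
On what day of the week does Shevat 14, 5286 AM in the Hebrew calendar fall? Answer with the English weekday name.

Equivalently 7 February 1526 Gregorian, JDN 2278457.
JDN 2278457 mod 7 = 6, and JDN 0 was a Monday, so this is a Sunday.

Sunday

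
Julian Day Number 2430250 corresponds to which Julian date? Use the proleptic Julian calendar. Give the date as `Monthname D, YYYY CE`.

JDN 2430250 is 12 September 1941 in the Gregorian calendar.
In the Julian calendar that day is August 30, 1941 CE.

August 30, 1941 CE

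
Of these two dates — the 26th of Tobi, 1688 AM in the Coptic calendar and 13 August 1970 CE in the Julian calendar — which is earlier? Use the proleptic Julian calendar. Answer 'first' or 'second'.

second

First date → JDN 2441352; second date → JDN 2440825.
JDN 2440825 < JDN 2441352, so the second date is earlier.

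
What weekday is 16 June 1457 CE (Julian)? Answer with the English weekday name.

Thursday

This is JDN 2253394 (25 June 1457 Gregorian).
Since JDN mod 7 = 3 (0 = Monday), the day is Thursday.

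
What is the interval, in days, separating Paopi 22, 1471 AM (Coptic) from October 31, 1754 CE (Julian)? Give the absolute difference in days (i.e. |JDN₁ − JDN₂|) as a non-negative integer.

JDN of the first date = 2361998.
JDN of the second date = 2362010.
|2362010 − 2361998| = 12.

12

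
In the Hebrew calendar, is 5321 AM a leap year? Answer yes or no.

Hebrew year 5321 is year 1 of its 19-year Metonic cycle; leap years are at positions 3, 6, 8, 11, 14, 17, 19, so it is a common year (12 months).

no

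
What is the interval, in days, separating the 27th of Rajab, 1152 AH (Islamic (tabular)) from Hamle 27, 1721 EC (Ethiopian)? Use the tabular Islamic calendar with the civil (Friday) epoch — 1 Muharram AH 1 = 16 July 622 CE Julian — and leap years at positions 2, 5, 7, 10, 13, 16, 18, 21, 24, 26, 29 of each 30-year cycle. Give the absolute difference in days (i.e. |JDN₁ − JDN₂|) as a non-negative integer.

3742

First date → JDN 2356519; second date → JDN 2352777.
The interval is |2356519 − 2352777| = 3742 days.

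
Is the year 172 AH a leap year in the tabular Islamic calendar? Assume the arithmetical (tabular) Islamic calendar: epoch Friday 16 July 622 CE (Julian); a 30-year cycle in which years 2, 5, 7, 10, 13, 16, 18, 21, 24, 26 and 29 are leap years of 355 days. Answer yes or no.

Year 172 AH is year 22 of its 30-year cycle; leap positions are 2, 5, 7, 10, 13, 16, 18, 21, 24, 26, 29, so it is a common year (354 days).

no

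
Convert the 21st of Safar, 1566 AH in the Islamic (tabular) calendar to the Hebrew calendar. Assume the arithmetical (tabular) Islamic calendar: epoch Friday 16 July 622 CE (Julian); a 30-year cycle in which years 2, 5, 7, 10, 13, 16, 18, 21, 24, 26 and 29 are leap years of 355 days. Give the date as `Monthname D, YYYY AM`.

Both dates share Julian Day Number 2503074; in the Hebrew calendar that is 22 Shevat 5901 AM.

Shevat 22, 5901 AM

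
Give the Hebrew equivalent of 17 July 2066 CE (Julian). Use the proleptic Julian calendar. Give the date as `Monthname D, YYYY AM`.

Julian Day Number of the source date = 2475862.
Converting JDN 2475862 to the Hebrew calendar gives 8 Av 5826 AM.

Av 8, 5826 AM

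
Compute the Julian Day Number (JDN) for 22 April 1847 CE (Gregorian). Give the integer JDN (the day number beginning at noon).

JDN 2451545 is 1 January 2000 CE (Gregorian); the target day is −55771 days from there, so JDN = 2395774.

2395774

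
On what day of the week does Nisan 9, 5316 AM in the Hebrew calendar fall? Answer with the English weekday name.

In the proleptic Gregorian calendar this is 30 March 1556 (JDN 2289466).
Since JDN mod 7 = 4 (0 = Monday), the day is Friday.

Friday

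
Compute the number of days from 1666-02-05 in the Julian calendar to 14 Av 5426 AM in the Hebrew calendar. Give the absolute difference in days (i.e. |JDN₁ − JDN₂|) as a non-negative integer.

181

JDN of the first date = 2329600.
JDN of the second date = 2329781.
|2329781 − 2329600| = 181.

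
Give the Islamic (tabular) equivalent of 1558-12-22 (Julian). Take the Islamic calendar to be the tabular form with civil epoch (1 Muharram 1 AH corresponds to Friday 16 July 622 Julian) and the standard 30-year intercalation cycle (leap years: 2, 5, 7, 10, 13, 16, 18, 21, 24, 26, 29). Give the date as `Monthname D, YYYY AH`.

Rabi' al-Awwal 11, 966 AH

Julian Day Number of the source date = 2290473.
Converting JDN 2290473 to the tabular Islamic calendar gives 11 Rabi' al-Awwal 966 AH.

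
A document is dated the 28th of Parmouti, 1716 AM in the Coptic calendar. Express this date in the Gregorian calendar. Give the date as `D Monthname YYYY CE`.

6 May 2000 CE

Julian Day Number of the source date = 2451671.
Converting JDN 2451671 to the Gregorian calendar gives 6 May 2000 CE.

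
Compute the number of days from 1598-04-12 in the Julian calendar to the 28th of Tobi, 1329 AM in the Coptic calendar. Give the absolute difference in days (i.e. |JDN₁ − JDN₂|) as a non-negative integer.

JDN of the first date = 2304829.
JDN of the second date = 2310229.
|2310229 − 2304829| = 5400.

5400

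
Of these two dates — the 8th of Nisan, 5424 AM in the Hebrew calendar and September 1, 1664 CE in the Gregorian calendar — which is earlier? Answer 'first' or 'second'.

The two dates have Julian Day Numbers 2328917 and 2329068 respectively.
Since 2328917 < 2329068, the first date comes first.

first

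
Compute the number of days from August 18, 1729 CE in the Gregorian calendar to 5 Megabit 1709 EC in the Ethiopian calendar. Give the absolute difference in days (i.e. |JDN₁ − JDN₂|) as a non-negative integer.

JDN of the first date = 2352794.
JDN of the second date = 2348252.
|2348252 − 2352794| = 4542.

4542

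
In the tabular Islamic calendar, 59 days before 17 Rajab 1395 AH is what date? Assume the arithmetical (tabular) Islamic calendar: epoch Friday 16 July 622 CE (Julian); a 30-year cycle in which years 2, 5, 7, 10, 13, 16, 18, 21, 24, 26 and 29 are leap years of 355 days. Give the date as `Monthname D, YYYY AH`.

The starting date is JDN 2442620; 2442620 − 59 = 2442561.
JDN 2442561 corresponds to Jumada al-Awwal 17, 1395 AH.

Jumada al-Awwal 17, 1395 AH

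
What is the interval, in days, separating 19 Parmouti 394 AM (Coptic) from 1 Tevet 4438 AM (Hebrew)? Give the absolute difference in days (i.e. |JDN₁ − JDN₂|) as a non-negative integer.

JDN of the first date = 1968801.
JDN of the second date = 1968668.
|1968668 − 1968801| = 133.

133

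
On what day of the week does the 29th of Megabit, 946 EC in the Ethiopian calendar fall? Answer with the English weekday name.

Saturday

This is JDN 2069590 (30 March 954 Gregorian).
Since JDN mod 7 = 5 (0 = Monday), the day is Saturday.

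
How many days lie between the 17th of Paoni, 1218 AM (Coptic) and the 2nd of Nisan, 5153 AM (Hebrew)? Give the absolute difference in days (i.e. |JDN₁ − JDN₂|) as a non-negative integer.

39899

First date → JDN 2269825; second date → JDN 2229926.
The interval is |2269825 − 2229926| = 39899 days.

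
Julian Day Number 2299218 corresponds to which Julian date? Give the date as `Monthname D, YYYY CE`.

The Gregorian equivalent of JDN 2299218 is 11 December 1582.
In the Julian calendar that day is December 1, 1582 CE.

December 1, 1582 CE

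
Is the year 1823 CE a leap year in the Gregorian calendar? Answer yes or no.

no

1823 is not divisible by 4, so it is a common year.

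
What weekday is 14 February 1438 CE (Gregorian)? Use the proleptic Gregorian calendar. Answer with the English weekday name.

Since JDN mod 7 = 2 (0 = Monday), the day is Wednesday.

Wednesday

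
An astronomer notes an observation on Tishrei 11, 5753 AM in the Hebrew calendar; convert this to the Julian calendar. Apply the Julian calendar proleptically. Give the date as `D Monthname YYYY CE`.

25 September 1992 CE

The source date corresponds to 8 October 1992 in the Gregorian calendar (JDN 2448904).
That day falls on 25 September 1992 CE in the Julian calendar.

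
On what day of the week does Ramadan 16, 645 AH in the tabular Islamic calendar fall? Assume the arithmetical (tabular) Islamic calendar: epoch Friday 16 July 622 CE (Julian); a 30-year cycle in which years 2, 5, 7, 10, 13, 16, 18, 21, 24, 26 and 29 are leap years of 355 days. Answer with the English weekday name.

Tuesday

This is JDN 2176903 (21 January 1248 Gregorian).
Since JDN mod 7 = 1 (0 = Monday), the day is Tuesday.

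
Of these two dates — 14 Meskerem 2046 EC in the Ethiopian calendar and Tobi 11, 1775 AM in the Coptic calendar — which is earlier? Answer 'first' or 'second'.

first

The two dates have Julian Day Numbers 2471170 and 2473113 respectively.
Since 2471170 < 2473113, the first date comes first.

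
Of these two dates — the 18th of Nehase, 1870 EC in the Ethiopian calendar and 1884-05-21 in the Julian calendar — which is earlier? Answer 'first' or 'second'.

first

First date → JDN 2407220; second date → JDN 2409330.
JDN 2407220 < JDN 2409330, so the first date is earlier.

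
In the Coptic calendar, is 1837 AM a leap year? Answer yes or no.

1837 mod 4 = 1; in the Coptic calendar a year is leap when year mod 4 = 3, so it is a common year.

no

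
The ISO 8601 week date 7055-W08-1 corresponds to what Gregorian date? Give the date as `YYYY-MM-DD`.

ISO week 1 of 7055 is the week containing the first Thursday of 7055.
Week 8, day 1 (Monday) lands on 7055-02-19.

7055-02-19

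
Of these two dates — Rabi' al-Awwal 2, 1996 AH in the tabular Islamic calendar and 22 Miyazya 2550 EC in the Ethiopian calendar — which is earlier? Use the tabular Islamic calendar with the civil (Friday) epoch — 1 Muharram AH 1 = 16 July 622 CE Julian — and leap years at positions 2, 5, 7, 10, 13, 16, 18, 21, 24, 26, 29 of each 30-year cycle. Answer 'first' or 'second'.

Converting both to JDN: 2655461 vs 2655474; the smaller is the first.

first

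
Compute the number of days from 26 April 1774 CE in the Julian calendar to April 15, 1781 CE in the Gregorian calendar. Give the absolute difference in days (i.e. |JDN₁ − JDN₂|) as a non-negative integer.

2535

First date → JDN 2369127; second date → JDN 2371662.
The interval is |2369127 − 2371662| = 2535 days.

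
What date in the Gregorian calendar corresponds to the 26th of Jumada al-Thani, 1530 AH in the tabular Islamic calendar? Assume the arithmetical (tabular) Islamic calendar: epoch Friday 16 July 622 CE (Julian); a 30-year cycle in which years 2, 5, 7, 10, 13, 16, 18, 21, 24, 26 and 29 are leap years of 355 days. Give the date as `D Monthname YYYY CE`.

Julian Day Number of the source date = 2490440.
Converting JDN 2490440 to the Gregorian calendar gives 29 June 2106 CE.

29 June 2106 CE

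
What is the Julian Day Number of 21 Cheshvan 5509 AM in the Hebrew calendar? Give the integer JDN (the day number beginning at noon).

Equivalently 12 November 1748 (Gregorian).
JDN 2451545 is 1 January 2000 CE (Gregorian); the target day is −91725 days from there, so JDN = 2359820.

2359820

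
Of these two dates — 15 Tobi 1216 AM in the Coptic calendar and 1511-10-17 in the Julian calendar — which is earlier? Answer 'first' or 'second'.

first

The two dates have Julian Day Numbers 2268943 and 2273240 respectively.
Since 2268943 < 2273240, the first date comes first.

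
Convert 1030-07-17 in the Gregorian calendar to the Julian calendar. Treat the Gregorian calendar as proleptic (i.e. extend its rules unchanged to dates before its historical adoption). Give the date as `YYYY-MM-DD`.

The Julian–Gregorian offset here is 6 days (Julian trailing).
17 July 1030 Gregorian − 6 days → 11 July 1030 Julian.

1030-07-11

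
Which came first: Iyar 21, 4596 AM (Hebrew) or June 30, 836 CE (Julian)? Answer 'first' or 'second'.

Converting both to JDN: 2026539 vs 2026588; the smaller is the first.

first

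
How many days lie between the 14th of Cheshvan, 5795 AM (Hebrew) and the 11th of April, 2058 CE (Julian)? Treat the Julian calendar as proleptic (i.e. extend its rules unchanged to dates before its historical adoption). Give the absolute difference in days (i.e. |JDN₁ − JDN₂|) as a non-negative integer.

8580

JDN of the first date = 2464263.
JDN of the second date = 2472843.
|2472843 − 2464263| = 8580.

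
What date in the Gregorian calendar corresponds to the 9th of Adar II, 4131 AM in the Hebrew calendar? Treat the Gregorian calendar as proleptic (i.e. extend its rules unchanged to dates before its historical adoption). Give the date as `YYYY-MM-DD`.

0371-03-13

Julian Day Number of the source date = 1856636.
Converting JDN 1856636 to the Gregorian calendar gives 13 March 371 CE.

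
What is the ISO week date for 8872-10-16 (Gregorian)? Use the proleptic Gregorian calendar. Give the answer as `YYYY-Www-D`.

8872-W41-7

The weekday is Sunday (ISO weekday 7).
That Sunday belongs to ISO week 41 of ISO year 8872.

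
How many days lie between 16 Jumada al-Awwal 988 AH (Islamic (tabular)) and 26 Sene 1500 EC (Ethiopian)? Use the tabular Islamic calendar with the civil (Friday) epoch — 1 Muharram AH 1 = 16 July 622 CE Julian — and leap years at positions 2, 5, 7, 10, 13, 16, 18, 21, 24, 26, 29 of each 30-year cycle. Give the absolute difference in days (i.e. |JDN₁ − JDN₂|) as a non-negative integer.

26307

JDN of the first date = 2298333.
JDN of the second date = 2272026.
|2272026 − 2298333| = 26307.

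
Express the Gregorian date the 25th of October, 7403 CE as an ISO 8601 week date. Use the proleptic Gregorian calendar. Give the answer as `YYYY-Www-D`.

The weekday is Tuesday (ISO weekday 2).
That Tuesday belongs to ISO week 43 of ISO year 7403.

7403-W43-2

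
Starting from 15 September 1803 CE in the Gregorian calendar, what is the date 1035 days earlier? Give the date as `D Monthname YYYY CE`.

JDN of 15 September 1803 CE = 2379849.
2379849 − 1035 = 2378814.
JDN 2378814 in the Gregorian calendar is 14 November 1800 CE.

14 November 1800 CE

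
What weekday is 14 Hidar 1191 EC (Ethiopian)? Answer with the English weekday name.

Tuesday

This is JDN 2158941 (17 November 1198 Gregorian).
2158941 ≡ 1 (mod 7); counting from Monday = 0 gives Tuesday.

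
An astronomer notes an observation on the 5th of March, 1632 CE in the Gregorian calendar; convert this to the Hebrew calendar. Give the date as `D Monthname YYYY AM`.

12 Adar 5392 AM

Both dates share Julian Day Number 2317200; in the Hebrew calendar that is 12 Adar 5392 AM.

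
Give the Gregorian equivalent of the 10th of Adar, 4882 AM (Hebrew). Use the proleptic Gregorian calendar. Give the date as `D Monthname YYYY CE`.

Both dates share Julian Day Number 2130918; in the Gregorian calendar that is 26 February 1122 CE.

26 February 1122 CE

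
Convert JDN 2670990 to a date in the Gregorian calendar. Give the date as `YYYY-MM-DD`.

JDN 2451545 is 1 Jan 2000; 2670990 is +219445 days from there.

2600-10-27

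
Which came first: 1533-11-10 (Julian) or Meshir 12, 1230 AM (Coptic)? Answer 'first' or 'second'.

second

Converting both to JDN: 2281300 vs 2274083; the smaller is the second.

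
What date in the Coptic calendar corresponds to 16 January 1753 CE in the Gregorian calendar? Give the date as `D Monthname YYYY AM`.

10 Tobi 1469 AM

Julian Day Number of the source date = 2361346.
Converting JDN 2361346 to the Coptic calendar gives 10 Tobi 1469 AM.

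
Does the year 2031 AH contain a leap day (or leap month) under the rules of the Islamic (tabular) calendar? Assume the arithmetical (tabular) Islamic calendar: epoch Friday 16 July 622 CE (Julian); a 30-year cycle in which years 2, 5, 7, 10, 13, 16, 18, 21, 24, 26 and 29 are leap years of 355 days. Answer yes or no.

Year 2031 AH is year 21 of its 30-year cycle; leap positions are 2, 5, 7, 10, 13, 16, 18, 21, 24, 26, 29, so it is a leap year (355 days).

yes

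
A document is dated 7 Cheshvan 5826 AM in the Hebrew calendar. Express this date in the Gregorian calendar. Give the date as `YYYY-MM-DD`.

2065-11-06

Julian Day Number of the source date = 2475596.
Converting JDN 2475596 to the Gregorian calendar gives 6 November 2065 CE.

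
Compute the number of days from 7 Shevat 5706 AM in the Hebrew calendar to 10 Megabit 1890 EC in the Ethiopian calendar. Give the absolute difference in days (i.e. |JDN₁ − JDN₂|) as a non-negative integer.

First date → JDN 2431830; second date → JDN 2414367.
The interval is |2431830 − 2414367| = 17463 days.

17463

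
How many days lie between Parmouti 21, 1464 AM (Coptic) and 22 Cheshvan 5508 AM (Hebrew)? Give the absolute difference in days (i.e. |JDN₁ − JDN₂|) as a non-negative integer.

First date → JDN 2359621; second date → JDN 2359437.
The interval is |2359621 − 2359437| = 184 days.

184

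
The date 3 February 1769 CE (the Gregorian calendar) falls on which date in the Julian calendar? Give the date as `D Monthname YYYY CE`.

23 January 1769 CE

The Julian–Gregorian offset here is 11 days (Julian trailing).
3 February 1769 Gregorian − 11 days → 23 January 1769 Julian.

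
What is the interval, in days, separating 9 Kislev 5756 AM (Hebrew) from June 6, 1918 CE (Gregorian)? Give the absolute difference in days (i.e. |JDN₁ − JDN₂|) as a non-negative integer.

28303

JDN of the first date = 2450054.
JDN of the second date = 2421751.
|2421751 − 2450054| = 28303.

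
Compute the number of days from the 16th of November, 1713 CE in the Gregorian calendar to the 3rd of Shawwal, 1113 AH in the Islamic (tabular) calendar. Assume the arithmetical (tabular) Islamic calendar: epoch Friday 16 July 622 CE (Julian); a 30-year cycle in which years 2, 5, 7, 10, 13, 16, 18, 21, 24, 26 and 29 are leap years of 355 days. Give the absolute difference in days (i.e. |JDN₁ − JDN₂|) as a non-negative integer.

JDN of the first date = 2347040.
JDN of the second date = 2342764.
|2342764 − 2347040| = 4276.

4276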